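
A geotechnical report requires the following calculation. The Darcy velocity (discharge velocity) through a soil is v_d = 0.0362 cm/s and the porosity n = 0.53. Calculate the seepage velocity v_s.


Using v_s = v_d / n
v_s = 0.0362 / 0.53
v_s = 0.0683 cm/s


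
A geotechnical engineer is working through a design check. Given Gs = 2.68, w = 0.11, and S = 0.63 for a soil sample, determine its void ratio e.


Result: 0.4679

Derivation:
Using the relation e = Gs * w / S
e = 2.68 * 0.11 / 0.63
e = 0.4679


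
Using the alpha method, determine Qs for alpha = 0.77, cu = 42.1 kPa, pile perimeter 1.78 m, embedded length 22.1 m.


Using Qs = alpha * cu * perimeter * L
Qs = 0.77 * 42.1 * 1.78 * 22.1
Qs = 1275.22 kN


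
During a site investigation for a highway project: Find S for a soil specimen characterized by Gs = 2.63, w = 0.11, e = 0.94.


Using S = Gs * w / e
S = 2.63 * 0.11 / 0.94
S = 0.3078


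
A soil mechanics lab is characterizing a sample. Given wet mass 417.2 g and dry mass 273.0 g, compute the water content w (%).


Using w = (m_wet - m_dry) / m_dry * 100
m_wet - m_dry = 417.2 - 273.0 = 144.2 g
w = 144.2 / 273.0 * 100
w = 52.82 %


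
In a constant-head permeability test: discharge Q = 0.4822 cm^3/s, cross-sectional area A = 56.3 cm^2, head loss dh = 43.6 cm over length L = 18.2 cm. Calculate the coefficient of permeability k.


Compute hydraulic gradient:
i = dh / L = 43.6 / 18.2 = 2.3956
Then apply Darcy's law:
k = Q / (A * i)
k = 0.4822 / (56.3 * 2.3956)
k = 0.4822 / 134.873
k = 0.003575 cm/s


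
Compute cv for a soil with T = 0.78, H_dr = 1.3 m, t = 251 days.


Using cv = T * H_dr^2 / t
H_dr^2 = 1.3^2 = 1.69
cv = 0.78 * 1.69 / 251
cv = 0.00525 m^2/day


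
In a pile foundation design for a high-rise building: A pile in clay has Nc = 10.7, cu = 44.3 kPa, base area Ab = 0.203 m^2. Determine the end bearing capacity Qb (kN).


Result: 96.22 kN

Derivation:
Using Qb = Nc * cu * Ab
Qb = 10.7 * 44.3 * 0.203
Qb = 96.22 kN


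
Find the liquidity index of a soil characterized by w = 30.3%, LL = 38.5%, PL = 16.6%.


First compute the plasticity index:
PI = LL - PL = 38.5 - 16.6 = 21.9
Then compute the liquidity index:
LI = (w - PL) / PI
LI = (30.3 - 16.6) / 21.9
LI = 0.626


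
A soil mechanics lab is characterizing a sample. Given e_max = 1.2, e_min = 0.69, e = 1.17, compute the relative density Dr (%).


Result: 5.88 %

Derivation:
Using Dr = (e_max - e) / (e_max - e_min) * 100
e_max - e = 1.2 - 1.17 = 0.03
e_max - e_min = 1.2 - 0.69 = 0.51
Dr = 0.03 / 0.51 * 100
Dr = 5.88 %


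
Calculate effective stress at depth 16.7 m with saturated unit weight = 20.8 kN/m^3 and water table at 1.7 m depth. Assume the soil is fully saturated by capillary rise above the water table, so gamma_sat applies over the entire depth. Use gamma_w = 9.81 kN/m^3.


Total stress = gamma_sat * depth
sigma = 20.8 * 16.7 = 347.36 kPa
Pore water pressure u = gamma_w * (depth - d_wt)
u = 9.81 * (16.7 - 1.7) = 147.15 kPa
Effective stress = sigma - u
sigma' = 347.36 - 147.15 = 200.21 kPa


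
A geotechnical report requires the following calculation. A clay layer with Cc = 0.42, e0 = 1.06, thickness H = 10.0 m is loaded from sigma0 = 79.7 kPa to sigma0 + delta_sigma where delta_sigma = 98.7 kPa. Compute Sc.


Using Sc = Cc * H / (1 + e0) * log10((sigma0 + delta_sigma) / sigma0)
Stress ratio = (79.7 + 98.7) / 79.7 = 2.23839
log10(2.23839) = 0.349937
Cc * H / (1 + e0) = 0.42 * 10.0 / (1 + 1.06) = 2.03883
Sc = 2.03883 * 0.349937
Sc = 0.7135 m


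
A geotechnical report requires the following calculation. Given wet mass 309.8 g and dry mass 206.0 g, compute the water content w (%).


Using w = (m_wet - m_dry) / m_dry * 100
m_wet - m_dry = 309.8 - 206.0 = 103.8 g
w = 103.8 / 206.0 * 100
w = 50.39 %


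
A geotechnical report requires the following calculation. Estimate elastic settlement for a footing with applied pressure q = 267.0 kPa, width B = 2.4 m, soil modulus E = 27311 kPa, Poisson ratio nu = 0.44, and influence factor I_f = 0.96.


Result: 18.164 mm

Derivation:
Using Se = q * B * (1 - nu^2) * I_f / E
1 - nu^2 = 1 - 0.44^2 = 0.8064
Se = 267.0 * 2.4 * 0.8064 * 0.96 / 27311
Se = 0.018164 m
Convert to mm: Se = 0.018164 * 1000 = 18.164 mm


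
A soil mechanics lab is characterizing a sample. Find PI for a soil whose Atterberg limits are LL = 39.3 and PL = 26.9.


Using PI = LL - PL
PI = 39.3 - 26.9
PI = 12.4


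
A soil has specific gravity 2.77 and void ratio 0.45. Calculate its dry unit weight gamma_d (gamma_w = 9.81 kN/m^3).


Using gamma_d = Gs * gamma_w / (1 + e)
gamma_d = 2.77 * 9.81 / (1 + 0.45)
gamma_d = 2.77 * 9.81 / 1.45
gamma_d = 18.74 kN/m^3


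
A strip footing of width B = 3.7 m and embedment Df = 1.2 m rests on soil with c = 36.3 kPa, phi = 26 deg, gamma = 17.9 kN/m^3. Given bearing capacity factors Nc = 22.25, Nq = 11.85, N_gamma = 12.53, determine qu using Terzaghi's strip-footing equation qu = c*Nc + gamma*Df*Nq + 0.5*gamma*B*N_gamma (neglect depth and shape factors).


Compute qu = c*Nc + gamma*Df*Nq + 0.5*gamma*B*N_gamma
Term 1: 36.3 * 22.25 = 807.675
Term 2: 17.9 * 1.2 * 11.85 = 254.538
Term 3: 0.5 * 17.9 * 3.7 * 12.53 = 414.93095
qu = 807.675 + 254.538 + 414.93095
qu = 1477.14 kPa


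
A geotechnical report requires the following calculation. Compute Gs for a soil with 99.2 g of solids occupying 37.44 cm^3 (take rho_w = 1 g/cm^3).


Using Gs = m_s / (V_s * rho_w)
Since rho_w = 1 g/cm^3:
Gs = 99.2 / 37.44
Gs = 2.65


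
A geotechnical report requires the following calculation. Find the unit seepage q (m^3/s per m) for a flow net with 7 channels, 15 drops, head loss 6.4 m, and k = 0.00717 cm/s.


Convert k to m/s for unit consistency with H:
k = 0.00717 cm/s = 0.00717 / 100 m/s = 7.17e-05 m/s
Using q = k * H * Nf / Nd
Nf / Nd = 7 / 15 = 0.4667
q = 7.17e-05 * 6.4 * 0.4667
q = 0.0002141 m^3/s per m


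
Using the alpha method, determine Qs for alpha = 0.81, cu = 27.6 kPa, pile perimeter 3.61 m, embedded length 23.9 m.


Result: 1928.85 kN

Derivation:
Using Qs = alpha * cu * perimeter * L
Qs = 0.81 * 27.6 * 3.61 * 23.9
Qs = 1928.85 kN


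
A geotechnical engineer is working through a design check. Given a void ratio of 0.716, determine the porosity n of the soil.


Result: 0.4172

Derivation:
Using the relation n = e / (1 + e)
n = 0.716 / (1 + 0.716)
n = 0.716 / 1.716
n = 0.4172


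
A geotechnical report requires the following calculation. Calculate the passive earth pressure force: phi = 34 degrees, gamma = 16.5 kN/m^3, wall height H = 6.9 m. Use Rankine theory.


Compute passive earth pressure coefficient:
Kp = tan^2(45 + phi/2) = tan^2(62.0) = 3.537132
Compute passive force:
Pp = 0.5 * Kp * gamma * H^2
Pp = 0.5 * 3.537132 * 16.5 * 6.9^2
Pp = 1389.32 kN/m


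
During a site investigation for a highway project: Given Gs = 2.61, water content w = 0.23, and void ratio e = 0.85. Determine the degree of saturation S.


Result: 0.7062

Derivation:
Using S = Gs * w / e
S = 2.61 * 0.23 / 0.85
S = 0.7062


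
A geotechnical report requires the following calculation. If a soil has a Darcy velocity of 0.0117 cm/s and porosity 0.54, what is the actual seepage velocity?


Using v_s = v_d / n
v_s = 0.0117 / 0.54
v_s = 0.02167 cm/s


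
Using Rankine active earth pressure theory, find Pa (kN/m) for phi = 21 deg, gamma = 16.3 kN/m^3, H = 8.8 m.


Compute active earth pressure coefficient:
Ka = tan^2(45 - phi/2) = tan^2(34.5) = 0.472355
Compute active force:
Pa = 0.5 * Ka * gamma * H^2
Pa = 0.5 * 0.472355 * 16.3 * 8.8^2
Pa = 298.12 kN/m


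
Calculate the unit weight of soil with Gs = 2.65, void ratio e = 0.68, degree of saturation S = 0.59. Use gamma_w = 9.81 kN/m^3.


Result: 17.817 kN/m^3

Derivation:
Using gamma = gamma_w * (Gs + S*e) / (1 + e)
Numerator: Gs + S*e = 2.65 + 0.59*0.68 = 3.0512
Denominator: 1 + e = 1 + 0.68 = 1.68
gamma = 9.81 * 3.0512 / 1.68
gamma = 17.817 kN/m^3


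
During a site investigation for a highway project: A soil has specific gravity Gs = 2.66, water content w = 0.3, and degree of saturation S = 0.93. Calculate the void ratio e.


Result: 0.8581

Derivation:
Using the relation e = Gs * w / S
e = 2.66 * 0.3 / 0.93
e = 0.8581


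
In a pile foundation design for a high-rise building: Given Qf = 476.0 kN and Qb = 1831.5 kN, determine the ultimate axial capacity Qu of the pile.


Result: 2307.5 kN

Derivation:
Using Qu = Qf + Qb
Qu = 476.0 + 1831.5
Qu = 2307.5 kN


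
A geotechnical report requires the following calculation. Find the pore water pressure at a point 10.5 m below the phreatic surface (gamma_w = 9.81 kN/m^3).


Result: 103.01 kPa

Derivation:
Using u = gamma_w * h_w
u = 9.81 * 10.5
u = 103.01 kPa


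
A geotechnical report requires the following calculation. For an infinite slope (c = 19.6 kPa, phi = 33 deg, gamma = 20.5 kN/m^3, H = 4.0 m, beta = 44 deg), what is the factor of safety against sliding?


Result: 1.151

Derivation:
Using Fs = c / (gamma*H*sin(beta)*cos(beta)) + tan(phi)/tan(beta)
Cohesion contribution = 19.6 / (20.5*4.0*sin(44)*cos(44))
Cohesion contribution = 0.47834
Friction contribution = tan(33)/tan(44) = 0.672481
Fs = 0.47834 + 0.672481
Fs = 1.151


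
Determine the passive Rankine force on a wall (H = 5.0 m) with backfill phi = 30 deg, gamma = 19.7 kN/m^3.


Result: 738.75 kN/m

Derivation:
Compute passive earth pressure coefficient:
Kp = tan^2(45 + phi/2) = tan^2(60.0) = 3
Compute passive force:
Pp = 0.5 * Kp * gamma * H^2
Pp = 0.5 * 3 * 19.7 * 5.0^2
Pp = 738.75 kN/m


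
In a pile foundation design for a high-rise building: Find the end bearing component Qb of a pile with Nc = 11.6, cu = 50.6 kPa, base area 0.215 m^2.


Result: 126.2 kN

Derivation:
Using Qb = Nc * cu * Ab
Qb = 11.6 * 50.6 * 0.215
Qb = 126.2 kN


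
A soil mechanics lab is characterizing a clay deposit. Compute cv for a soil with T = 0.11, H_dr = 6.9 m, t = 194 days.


Result: 0.027 m^2/day

Derivation:
Using cv = T * H_dr^2 / t
H_dr^2 = 6.9^2 = 47.61
cv = 0.11 * 47.61 / 194
cv = 0.027 m^2/day


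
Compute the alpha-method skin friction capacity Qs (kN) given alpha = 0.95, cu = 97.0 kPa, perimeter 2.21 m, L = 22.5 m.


Using Qs = alpha * cu * perimeter * L
Qs = 0.95 * 97.0 * 2.21 * 22.5
Qs = 4582.16 kN


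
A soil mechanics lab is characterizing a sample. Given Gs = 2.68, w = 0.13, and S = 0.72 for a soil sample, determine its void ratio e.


Using the relation e = Gs * w / S
e = 2.68 * 0.13 / 0.72
e = 0.4839


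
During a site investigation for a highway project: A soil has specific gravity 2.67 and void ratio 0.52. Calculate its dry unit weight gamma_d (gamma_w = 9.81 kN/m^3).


Result: 17.232 kN/m^3

Derivation:
Using gamma_d = Gs * gamma_w / (1 + e)
gamma_d = 2.67 * 9.81 / (1 + 0.52)
gamma_d = 2.67 * 9.81 / 1.52
gamma_d = 17.232 kN/m^3


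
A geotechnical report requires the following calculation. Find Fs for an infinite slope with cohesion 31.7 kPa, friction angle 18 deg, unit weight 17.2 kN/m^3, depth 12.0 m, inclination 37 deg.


Using Fs = c / (gamma*H*sin(beta)*cos(beta)) + tan(phi)/tan(beta)
Cohesion contribution = 31.7 / (17.2*12.0*sin(37)*cos(37))
Cohesion contribution = 0.319549
Friction contribution = tan(18)/tan(37) = 0.431183
Fs = 0.319549 + 0.431183
Fs = 0.751


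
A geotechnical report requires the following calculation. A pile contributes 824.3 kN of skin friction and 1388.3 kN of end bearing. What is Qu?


Using Qu = Qf + Qb
Qu = 824.3 + 1388.3
Qu = 2212.6 kN


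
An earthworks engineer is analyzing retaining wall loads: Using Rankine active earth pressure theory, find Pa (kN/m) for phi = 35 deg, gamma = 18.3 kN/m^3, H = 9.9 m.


Result: 243.02 kN/m

Derivation:
Compute active earth pressure coefficient:
Ka = tan^2(45 - phi/2) = tan^2(27.5) = 0.27099
Compute active force:
Pa = 0.5 * Ka * gamma * H^2
Pa = 0.5 * 0.27099 * 18.3 * 9.9^2
Pa = 243.02 kN/m


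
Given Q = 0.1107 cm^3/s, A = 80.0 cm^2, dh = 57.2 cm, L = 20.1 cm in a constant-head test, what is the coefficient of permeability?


Result: 0.000486 cm/s

Derivation:
Compute hydraulic gradient:
i = dh / L = 57.2 / 20.1 = 2.84577
Then apply Darcy's law:
k = Q / (A * i)
k = 0.1107 / (80.0 * 2.84577)
k = 0.1107 / 227.662
k = 0.000486 cm/s


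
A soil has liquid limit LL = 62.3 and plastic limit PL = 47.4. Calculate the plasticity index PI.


Using PI = LL - PL
PI = 62.3 - 47.4
PI = 14.9


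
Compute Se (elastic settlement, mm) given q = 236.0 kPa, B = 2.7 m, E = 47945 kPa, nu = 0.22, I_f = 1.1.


Result: 13.912 mm

Derivation:
Using Se = q * B * (1 - nu^2) * I_f / E
1 - nu^2 = 1 - 0.22^2 = 0.9516
Se = 236.0 * 2.7 * 0.9516 * 1.1 / 47945
Se = 0.013912 m
Convert to mm: Se = 0.013912 * 1000 = 13.912 mm


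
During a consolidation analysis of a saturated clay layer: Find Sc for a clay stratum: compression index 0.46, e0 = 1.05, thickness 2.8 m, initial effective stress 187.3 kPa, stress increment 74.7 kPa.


Using Sc = Cc * H / (1 + e0) * log10((sigma0 + delta_sigma) / sigma0)
Stress ratio = (187.3 + 74.7) / 187.3 = 1.39883
log10(1.39883) = 0.145764
Cc * H / (1 + e0) = 0.46 * 2.8 / (1 + 1.05) = 0.628293
Sc = 0.628293 * 0.145764
Sc = 0.0916 m


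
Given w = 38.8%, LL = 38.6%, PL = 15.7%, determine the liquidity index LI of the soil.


First compute the plasticity index:
PI = LL - PL = 38.6 - 15.7 = 22.9
Then compute the liquidity index:
LI = (w - PL) / PI
LI = (38.8 - 15.7) / 22.9
LI = 1.009


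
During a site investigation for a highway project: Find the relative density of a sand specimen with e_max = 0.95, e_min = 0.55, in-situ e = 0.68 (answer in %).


Result: 67.5 %

Derivation:
Using Dr = (e_max - e) / (e_max - e_min) * 100
e_max - e = 0.95 - 0.68 = 0.27
e_max - e_min = 0.95 - 0.55 = 0.4
Dr = 0.27 / 0.4 * 100
Dr = 67.5 %


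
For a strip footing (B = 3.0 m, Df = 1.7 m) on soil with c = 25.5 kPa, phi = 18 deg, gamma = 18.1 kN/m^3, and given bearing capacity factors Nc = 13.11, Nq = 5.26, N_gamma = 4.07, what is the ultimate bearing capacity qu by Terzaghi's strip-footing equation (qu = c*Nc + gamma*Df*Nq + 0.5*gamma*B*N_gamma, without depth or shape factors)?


Result: 606.66 kPa

Derivation:
Compute qu = c*Nc + gamma*Df*Nq + 0.5*gamma*B*N_gamma
Term 1: 25.5 * 13.11 = 334.305
Term 2: 18.1 * 1.7 * 5.26 = 161.8502
Term 3: 0.5 * 18.1 * 3.0 * 4.07 = 110.5005
qu = 334.305 + 161.8502 + 110.5005
qu = 606.66 kPa


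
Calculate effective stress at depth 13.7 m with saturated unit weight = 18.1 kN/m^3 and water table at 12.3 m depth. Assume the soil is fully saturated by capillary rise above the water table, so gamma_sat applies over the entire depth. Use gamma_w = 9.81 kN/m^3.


Total stress = gamma_sat * depth
sigma = 18.1 * 13.7 = 247.97 kPa
Pore water pressure u = gamma_w * (depth - d_wt)
u = 9.81 * (13.7 - 12.3) = 13.734 kPa
Effective stress = sigma - u
sigma' = 247.97 - 13.734 = 234.24 kPa


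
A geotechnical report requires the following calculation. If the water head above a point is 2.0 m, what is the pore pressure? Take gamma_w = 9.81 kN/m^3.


Result: 19.62 kPa

Derivation:
Using u = gamma_w * h_w
u = 9.81 * 2.0
u = 19.62 kPa


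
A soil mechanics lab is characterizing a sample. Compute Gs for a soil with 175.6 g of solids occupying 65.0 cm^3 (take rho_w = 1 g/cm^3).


Using Gs = m_s / (V_s * rho_w)
Since rho_w = 1 g/cm^3:
Gs = 175.6 / 65.0
Gs = 2.702


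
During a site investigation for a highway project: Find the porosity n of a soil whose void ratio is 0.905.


Using the relation n = e / (1 + e)
n = 0.905 / (1 + 0.905)
n = 0.905 / 1.905
n = 0.4751


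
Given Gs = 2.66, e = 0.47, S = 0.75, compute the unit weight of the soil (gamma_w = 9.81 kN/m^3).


Using gamma = gamma_w * (Gs + S*e) / (1 + e)
Numerator: Gs + S*e = 2.66 + 0.75*0.47 = 3.0125
Denominator: 1 + e = 1 + 0.47 = 1.47
gamma = 9.81 * 3.0125 / 1.47
gamma = 20.104 kN/m^3


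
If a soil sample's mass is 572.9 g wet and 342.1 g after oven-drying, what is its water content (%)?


Using w = (m_wet - m_dry) / m_dry * 100
m_wet - m_dry = 572.9 - 342.1 = 230.8 g
w = 230.8 / 342.1 * 100
w = 67.47 %


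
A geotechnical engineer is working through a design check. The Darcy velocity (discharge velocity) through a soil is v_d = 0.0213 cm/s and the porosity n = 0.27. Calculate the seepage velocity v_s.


Using v_s = v_d / n
v_s = 0.0213 / 0.27
v_s = 0.07889 cm/s


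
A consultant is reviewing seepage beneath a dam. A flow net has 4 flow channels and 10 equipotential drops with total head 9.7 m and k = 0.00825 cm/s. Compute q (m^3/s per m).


Result: 0.0003201 m^3/s per m

Derivation:
Convert k to m/s for unit consistency with H:
k = 0.00825 cm/s = 0.00825 / 100 m/s = 8.25e-05 m/s
Using q = k * H * Nf / Nd
Nf / Nd = 4 / 10 = 0.4
q = 8.25e-05 * 9.7 * 0.4
q = 0.0003201 m^3/s per m


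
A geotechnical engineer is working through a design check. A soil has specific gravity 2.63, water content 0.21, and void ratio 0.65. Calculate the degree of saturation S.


Using S = Gs * w / e
S = 2.63 * 0.21 / 0.65
S = 0.8497


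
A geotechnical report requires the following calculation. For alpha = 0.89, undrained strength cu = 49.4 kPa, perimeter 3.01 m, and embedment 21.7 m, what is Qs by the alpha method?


Result: 2871.73 kN

Derivation:
Using Qs = alpha * cu * perimeter * L
Qs = 0.89 * 49.4 * 3.01 * 21.7
Qs = 2871.73 kN


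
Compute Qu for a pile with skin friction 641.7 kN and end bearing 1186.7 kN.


Using Qu = Qf + Qb
Qu = 641.7 + 1186.7
Qu = 1828.4 kN


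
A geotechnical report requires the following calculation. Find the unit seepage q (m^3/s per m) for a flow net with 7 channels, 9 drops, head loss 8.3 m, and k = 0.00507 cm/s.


Result: 0.0003273 m^3/s per m

Derivation:
Convert k to m/s for unit consistency with H:
k = 0.00507 cm/s = 0.00507 / 100 m/s = 5.07e-05 m/s
Using q = k * H * Nf / Nd
Nf / Nd = 7 / 9 = 0.7778
q = 5.07e-05 * 8.3 * 0.7778
q = 0.0003273 m^3/s per m


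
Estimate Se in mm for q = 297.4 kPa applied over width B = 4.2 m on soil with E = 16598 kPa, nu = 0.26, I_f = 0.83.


Result: 58.239 mm

Derivation:
Using Se = q * B * (1 - nu^2) * I_f / E
1 - nu^2 = 1 - 0.26^2 = 0.9324
Se = 297.4 * 4.2 * 0.9324 * 0.83 / 16598
Se = 0.058239 m
Convert to mm: Se = 0.058239 * 1000 = 58.239 mm


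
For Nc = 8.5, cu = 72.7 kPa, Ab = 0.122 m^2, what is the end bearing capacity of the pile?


Using Qb = Nc * cu * Ab
Qb = 8.5 * 72.7 * 0.122
Qb = 75.39 kN


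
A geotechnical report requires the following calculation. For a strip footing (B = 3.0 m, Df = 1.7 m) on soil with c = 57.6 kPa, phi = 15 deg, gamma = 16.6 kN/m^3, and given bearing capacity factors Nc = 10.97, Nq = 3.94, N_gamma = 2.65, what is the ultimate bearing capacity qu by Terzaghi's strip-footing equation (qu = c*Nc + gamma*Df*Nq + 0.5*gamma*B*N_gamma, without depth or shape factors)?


Compute qu = c*Nc + gamma*Df*Nq + 0.5*gamma*B*N_gamma
Term 1: 57.6 * 10.97 = 631.872
Term 2: 16.6 * 1.7 * 3.94 = 111.1868
Term 3: 0.5 * 16.6 * 3.0 * 2.65 = 65.985
qu = 631.872 + 111.1868 + 65.985
qu = 809.04 kPa


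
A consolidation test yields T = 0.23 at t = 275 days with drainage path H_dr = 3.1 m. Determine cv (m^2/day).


Using cv = T * H_dr^2 / t
H_dr^2 = 3.1^2 = 9.61
cv = 0.23 * 9.61 / 275
cv = 0.00804 m^2/day


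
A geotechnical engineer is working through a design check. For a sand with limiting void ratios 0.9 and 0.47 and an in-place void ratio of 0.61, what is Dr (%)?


Using Dr = (e_max - e) / (e_max - e_min) * 100
e_max - e = 0.9 - 0.61 = 0.29
e_max - e_min = 0.9 - 0.47 = 0.43
Dr = 0.29 / 0.43 * 100
Dr = 67.44 %


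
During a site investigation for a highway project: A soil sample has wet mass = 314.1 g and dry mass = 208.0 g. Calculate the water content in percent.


Using w = (m_wet - m_dry) / m_dry * 100
m_wet - m_dry = 314.1 - 208.0 = 106.1 g
w = 106.1 / 208.0 * 100
w = 51.01 %


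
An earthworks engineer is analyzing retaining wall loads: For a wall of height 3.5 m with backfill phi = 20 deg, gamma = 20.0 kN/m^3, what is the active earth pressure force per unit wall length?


Compute active earth pressure coefficient:
Ka = tan^2(45 - phi/2) = tan^2(35.0) = 0.490291
Compute active force:
Pa = 0.5 * Ka * gamma * H^2
Pa = 0.5 * 0.490291 * 20.0 * 3.5^2
Pa = 60.06 kN/m


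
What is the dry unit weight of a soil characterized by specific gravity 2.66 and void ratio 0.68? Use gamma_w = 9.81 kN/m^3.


Result: 15.533 kN/m^3

Derivation:
Using gamma_d = Gs * gamma_w / (1 + e)
gamma_d = 2.66 * 9.81 / (1 + 0.68)
gamma_d = 2.66 * 9.81 / 1.68
gamma_d = 15.533 kN/m^3


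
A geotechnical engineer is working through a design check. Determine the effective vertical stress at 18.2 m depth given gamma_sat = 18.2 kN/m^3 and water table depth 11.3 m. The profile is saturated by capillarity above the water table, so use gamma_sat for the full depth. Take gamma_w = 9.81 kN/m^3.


Total stress = gamma_sat * depth
sigma = 18.2 * 18.2 = 331.24 kPa
Pore water pressure u = gamma_w * (depth - d_wt)
u = 9.81 * (18.2 - 11.3) = 67.689 kPa
Effective stress = sigma - u
sigma' = 331.24 - 67.689 = 263.55 kPa


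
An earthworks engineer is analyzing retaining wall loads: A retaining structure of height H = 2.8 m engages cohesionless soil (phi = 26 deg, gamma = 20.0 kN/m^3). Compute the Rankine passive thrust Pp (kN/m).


Compute passive earth pressure coefficient:
Kp = tan^2(45 + phi/2) = tan^2(58.0) = 2.561071
Compute passive force:
Pp = 0.5 * Kp * gamma * H^2
Pp = 0.5 * 2.561071 * 20.0 * 2.8^2
Pp = 200.79 kN/m


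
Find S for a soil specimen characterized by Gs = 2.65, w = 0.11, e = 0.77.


Result: 0.3786

Derivation:
Using S = Gs * w / e
S = 2.65 * 0.11 / 0.77
S = 0.3786


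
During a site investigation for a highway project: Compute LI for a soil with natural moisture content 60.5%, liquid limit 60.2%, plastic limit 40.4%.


First compute the plasticity index:
PI = LL - PL = 60.2 - 40.4 = 19.8
Then compute the liquidity index:
LI = (w - PL) / PI
LI = (60.5 - 40.4) / 19.8
LI = 1.015


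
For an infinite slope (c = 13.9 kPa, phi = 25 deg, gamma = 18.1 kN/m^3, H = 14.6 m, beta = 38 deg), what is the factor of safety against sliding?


Using Fs = c / (gamma*H*sin(beta)*cos(beta)) + tan(phi)/tan(beta)
Cohesion contribution = 13.9 / (18.1*14.6*sin(38)*cos(38))
Cohesion contribution = 0.10842
Friction contribution = tan(25)/tan(38) = 0.596847
Fs = 0.10842 + 0.596847
Fs = 0.705


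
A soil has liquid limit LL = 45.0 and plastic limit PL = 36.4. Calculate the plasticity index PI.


Using PI = LL - PL
PI = 45.0 - 36.4
PI = 8.6


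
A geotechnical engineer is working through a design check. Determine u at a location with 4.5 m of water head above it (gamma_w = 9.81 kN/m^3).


Result: 44.15 kPa

Derivation:
Using u = gamma_w * h_w
u = 9.81 * 4.5
u = 44.15 kPa


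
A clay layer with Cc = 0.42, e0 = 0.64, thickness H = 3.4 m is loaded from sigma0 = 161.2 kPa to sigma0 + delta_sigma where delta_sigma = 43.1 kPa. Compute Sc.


Using Sc = Cc * H / (1 + e0) * log10((sigma0 + delta_sigma) / sigma0)
Stress ratio = (161.2 + 43.1) / 161.2 = 1.26737
log10(1.26737) = 0.102903
Cc * H / (1 + e0) = 0.42 * 3.4 / (1 + 0.64) = 0.870732
Sc = 0.870732 * 0.102903
Sc = 0.0896 m


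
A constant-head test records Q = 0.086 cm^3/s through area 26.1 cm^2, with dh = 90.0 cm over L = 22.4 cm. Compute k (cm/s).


Compute hydraulic gradient:
i = dh / L = 90.0 / 22.4 = 4.01786
Then apply Darcy's law:
k = Q / (A * i)
k = 0.086 / (26.1 * 4.01786)
k = 0.086 / 104.866
k = 0.00082 cm/s


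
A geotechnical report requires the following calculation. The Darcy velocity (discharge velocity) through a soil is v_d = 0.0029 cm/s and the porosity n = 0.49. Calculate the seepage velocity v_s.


Using v_s = v_d / n
v_s = 0.0029 / 0.49
v_s = 0.00592 cm/s


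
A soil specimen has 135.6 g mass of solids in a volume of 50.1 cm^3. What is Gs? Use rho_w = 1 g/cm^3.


Using Gs = m_s / (V_s * rho_w)
Since rho_w = 1 g/cm^3:
Gs = 135.6 / 50.1
Gs = 2.707


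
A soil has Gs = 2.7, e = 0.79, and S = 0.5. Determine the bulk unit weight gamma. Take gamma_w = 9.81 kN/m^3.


Using gamma = gamma_w * (Gs + S*e) / (1 + e)
Numerator: Gs + S*e = 2.7 + 0.5*0.79 = 3.095
Denominator: 1 + e = 1 + 0.79 = 1.79
gamma = 9.81 * 3.095 / 1.79
gamma = 16.962 kN/m^3


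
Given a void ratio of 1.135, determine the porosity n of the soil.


Using the relation n = e / (1 + e)
n = 1.135 / (1 + 1.135)
n = 1.135 / 2.135
n = 0.5316


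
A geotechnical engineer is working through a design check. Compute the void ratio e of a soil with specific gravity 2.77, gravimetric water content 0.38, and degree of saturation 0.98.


Using the relation e = Gs * w / S
e = 2.77 * 0.38 / 0.98
e = 1.0741


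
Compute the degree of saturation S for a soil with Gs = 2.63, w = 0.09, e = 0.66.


Using S = Gs * w / e
S = 2.63 * 0.09 / 0.66
S = 0.3586


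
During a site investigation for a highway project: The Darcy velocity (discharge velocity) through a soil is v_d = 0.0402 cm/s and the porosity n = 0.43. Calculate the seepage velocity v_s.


Using v_s = v_d / n
v_s = 0.0402 / 0.43
v_s = 0.09349 cm/s


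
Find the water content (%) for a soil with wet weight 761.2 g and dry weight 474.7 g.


Using w = (m_wet - m_dry) / m_dry * 100
m_wet - m_dry = 761.2 - 474.7 = 286.5 g
w = 286.5 / 474.7 * 100
w = 60.35 %


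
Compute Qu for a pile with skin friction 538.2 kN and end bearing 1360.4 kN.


Using Qu = Qf + Qb
Qu = 538.2 + 1360.4
Qu = 1898.6 kN


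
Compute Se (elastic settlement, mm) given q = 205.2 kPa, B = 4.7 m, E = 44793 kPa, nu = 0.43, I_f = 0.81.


Using Se = q * B * (1 - nu^2) * I_f / E
1 - nu^2 = 1 - 0.43^2 = 0.8151
Se = 205.2 * 4.7 * 0.8151 * 0.81 / 44793
Se = 0.014215 m
Convert to mm: Se = 0.014215 * 1000 = 14.215 mm


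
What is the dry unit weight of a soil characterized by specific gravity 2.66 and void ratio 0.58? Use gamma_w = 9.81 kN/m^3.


Result: 16.516 kN/m^3

Derivation:
Using gamma_d = Gs * gamma_w / (1 + e)
gamma_d = 2.66 * 9.81 / (1 + 0.58)
gamma_d = 2.66 * 9.81 / 1.58
gamma_d = 16.516 kN/m^3


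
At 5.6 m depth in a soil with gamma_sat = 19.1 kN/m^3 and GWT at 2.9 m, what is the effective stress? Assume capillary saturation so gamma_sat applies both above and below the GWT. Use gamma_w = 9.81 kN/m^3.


Total stress = gamma_sat * depth
sigma = 19.1 * 5.6 = 106.96 kPa
Pore water pressure u = gamma_w * (depth - d_wt)
u = 9.81 * (5.6 - 2.9) = 26.487 kPa
Effective stress = sigma - u
sigma' = 106.96 - 26.487 = 80.47 kPa


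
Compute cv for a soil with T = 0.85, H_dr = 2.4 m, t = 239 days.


Using cv = T * H_dr^2 / t
H_dr^2 = 2.4^2 = 5.76
cv = 0.85 * 5.76 / 239
cv = 0.02049 m^2/day


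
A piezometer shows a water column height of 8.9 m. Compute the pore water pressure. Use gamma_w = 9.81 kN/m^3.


Using u = gamma_w * h_w
u = 9.81 * 8.9
u = 87.31 kPa


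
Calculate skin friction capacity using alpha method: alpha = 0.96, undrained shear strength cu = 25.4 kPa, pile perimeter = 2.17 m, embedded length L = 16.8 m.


Using Qs = alpha * cu * perimeter * L
Qs = 0.96 * 25.4 * 2.17 * 16.8
Qs = 888.94 kN


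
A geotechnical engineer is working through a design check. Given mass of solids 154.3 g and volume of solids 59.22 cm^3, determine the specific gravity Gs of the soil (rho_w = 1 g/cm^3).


Using Gs = m_s / (V_s * rho_w)
Since rho_w = 1 g/cm^3:
Gs = 154.3 / 59.22
Gs = 2.606


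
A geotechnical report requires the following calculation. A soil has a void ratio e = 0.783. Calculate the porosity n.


Using the relation n = e / (1 + e)
n = 0.783 / (1 + 0.783)
n = 0.783 / 1.783
n = 0.4391


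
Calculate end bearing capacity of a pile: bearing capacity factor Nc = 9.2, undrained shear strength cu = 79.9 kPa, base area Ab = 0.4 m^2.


Using Qb = Nc * cu * Ab
Qb = 9.2 * 79.9 * 0.4
Qb = 294.03 kN


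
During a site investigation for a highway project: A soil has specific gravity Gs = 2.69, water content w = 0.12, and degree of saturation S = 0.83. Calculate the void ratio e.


Using the relation e = Gs * w / S
e = 2.69 * 0.12 / 0.83
e = 0.3889


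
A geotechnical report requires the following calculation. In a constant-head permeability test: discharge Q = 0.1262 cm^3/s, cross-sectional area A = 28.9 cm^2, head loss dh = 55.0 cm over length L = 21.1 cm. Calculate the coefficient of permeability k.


Compute hydraulic gradient:
i = dh / L = 55.0 / 21.1 = 2.60664
Then apply Darcy's law:
k = Q / (A * i)
k = 0.1262 / (28.9 * 2.60664)
k = 0.1262 / 75.3318
k = 0.001675 cm/s


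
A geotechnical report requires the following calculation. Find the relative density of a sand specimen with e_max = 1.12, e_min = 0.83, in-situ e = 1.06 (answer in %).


Result: 20.69 %

Derivation:
Using Dr = (e_max - e) / (e_max - e_min) * 100
e_max - e = 1.12 - 1.06 = 0.06
e_max - e_min = 1.12 - 0.83 = 0.29
Dr = 0.06 / 0.29 * 100
Dr = 20.69 %


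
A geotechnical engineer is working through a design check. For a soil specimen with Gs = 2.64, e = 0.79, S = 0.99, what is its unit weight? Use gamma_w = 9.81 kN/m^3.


Result: 18.755 kN/m^3

Derivation:
Using gamma = gamma_w * (Gs + S*e) / (1 + e)
Numerator: Gs + S*e = 2.64 + 0.99*0.79 = 3.4221
Denominator: 1 + e = 1 + 0.79 = 1.79
gamma = 9.81 * 3.4221 / 1.79
gamma = 18.755 kN/m^3


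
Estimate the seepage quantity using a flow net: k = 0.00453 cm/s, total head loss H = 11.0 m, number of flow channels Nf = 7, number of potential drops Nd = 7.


Result: 0.0004983 m^3/s per m

Derivation:
Convert k to m/s for unit consistency with H:
k = 0.00453 cm/s = 0.00453 / 100 m/s = 4.53e-05 m/s
Using q = k * H * Nf / Nd
Nf / Nd = 7 / 7 = 1.0
q = 4.53e-05 * 11.0 * 1.0
q = 0.0004983 m^3/s per m


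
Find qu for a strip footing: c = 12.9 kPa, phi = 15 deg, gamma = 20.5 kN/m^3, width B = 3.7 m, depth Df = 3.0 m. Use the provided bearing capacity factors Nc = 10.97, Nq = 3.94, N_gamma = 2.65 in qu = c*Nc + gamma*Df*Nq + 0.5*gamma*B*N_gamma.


Compute qu = c*Nc + gamma*Df*Nq + 0.5*gamma*B*N_gamma
Term 1: 12.9 * 10.97 = 141.513
Term 2: 20.5 * 3.0 * 3.94 = 242.31
Term 3: 0.5 * 20.5 * 3.7 * 2.65 = 100.50125
qu = 141.513 + 242.31 + 100.50125
qu = 484.32 kPa


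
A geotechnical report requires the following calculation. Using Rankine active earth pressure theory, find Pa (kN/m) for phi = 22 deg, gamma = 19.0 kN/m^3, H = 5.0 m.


Compute active earth pressure coefficient:
Ka = tan^2(45 - phi/2) = tan^2(34.0) = 0.454962
Compute active force:
Pa = 0.5 * Ka * gamma * H^2
Pa = 0.5 * 0.454962 * 19.0 * 5.0^2
Pa = 108.05 kN/m


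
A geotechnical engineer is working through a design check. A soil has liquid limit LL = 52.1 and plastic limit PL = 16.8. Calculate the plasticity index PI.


Using PI = LL - PL
PI = 52.1 - 16.8
PI = 35.3


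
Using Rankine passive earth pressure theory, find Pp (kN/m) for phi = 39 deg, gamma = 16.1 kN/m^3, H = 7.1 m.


Result: 1783.69 kN/m

Derivation:
Compute passive earth pressure coefficient:
Kp = tan^2(45 + phi/2) = tan^2(64.5) = 4.395495
Compute passive force:
Pp = 0.5 * Kp * gamma * H^2
Pp = 0.5 * 4.395495 * 16.1 * 7.1^2
Pp = 1783.69 kN/m


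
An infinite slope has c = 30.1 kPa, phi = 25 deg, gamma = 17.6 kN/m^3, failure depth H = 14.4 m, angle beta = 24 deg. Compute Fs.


Result: 1.367

Derivation:
Using Fs = c / (gamma*H*sin(beta)*cos(beta)) + tan(phi)/tan(beta)
Cohesion contribution = 30.1 / (17.6*14.4*sin(24)*cos(24))
Cohesion contribution = 0.31963
Friction contribution = tan(25)/tan(24) = 1.04734
Fs = 0.31963 + 1.04734
Fs = 1.367


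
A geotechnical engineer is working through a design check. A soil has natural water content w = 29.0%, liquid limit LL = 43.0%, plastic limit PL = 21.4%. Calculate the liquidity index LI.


Result: 0.352

Derivation:
First compute the plasticity index:
PI = LL - PL = 43.0 - 21.4 = 21.6
Then compute the liquidity index:
LI = (w - PL) / PI
LI = (29.0 - 21.4) / 21.6
LI = 0.352


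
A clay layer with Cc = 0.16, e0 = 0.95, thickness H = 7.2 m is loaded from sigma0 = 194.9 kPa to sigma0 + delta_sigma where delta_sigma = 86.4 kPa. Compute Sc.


Using Sc = Cc * H / (1 + e0) * log10((sigma0 + delta_sigma) / sigma0)
Stress ratio = (194.9 + 86.4) / 194.9 = 1.4433
log10(1.4433) = 0.159358
Cc * H / (1 + e0) = 0.16 * 7.2 / (1 + 0.95) = 0.590769
Sc = 0.590769 * 0.159358
Sc = 0.0941 m


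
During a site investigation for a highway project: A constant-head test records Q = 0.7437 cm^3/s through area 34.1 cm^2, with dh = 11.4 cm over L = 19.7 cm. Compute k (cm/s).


Compute hydraulic gradient:
i = dh / L = 11.4 / 19.7 = 0.57868
Then apply Darcy's law:
k = Q / (A * i)
k = 0.7437 / (34.1 * 0.57868)
k = 0.7437 / 19.733
k = 0.037688 cm/s


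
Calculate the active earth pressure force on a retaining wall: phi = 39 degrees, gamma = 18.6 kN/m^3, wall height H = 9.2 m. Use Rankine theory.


Compute active earth pressure coefficient:
Ka = tan^2(45 - phi/2) = tan^2(25.5) = 0.227506
Compute active force:
Pa = 0.5 * Ka * gamma * H^2
Pa = 0.5 * 0.227506 * 18.6 * 9.2^2
Pa = 179.08 kN/m


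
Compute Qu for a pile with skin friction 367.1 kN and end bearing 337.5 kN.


Using Qu = Qf + Qb
Qu = 367.1 + 337.5
Qu = 704.6 kN


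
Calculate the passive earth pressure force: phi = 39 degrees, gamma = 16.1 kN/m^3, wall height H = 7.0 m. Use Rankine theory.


Result: 1733.8 kN/m

Derivation:
Compute passive earth pressure coefficient:
Kp = tan^2(45 + phi/2) = tan^2(64.5) = 4.395495
Compute passive force:
Pp = 0.5 * Kp * gamma * H^2
Pp = 0.5 * 4.395495 * 16.1 * 7.0^2
Pp = 1733.8 kN/m


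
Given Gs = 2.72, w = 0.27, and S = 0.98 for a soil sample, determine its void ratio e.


Result: 0.7494

Derivation:
Using the relation e = Gs * w / S
e = 2.72 * 0.27 / 0.98
e = 0.7494


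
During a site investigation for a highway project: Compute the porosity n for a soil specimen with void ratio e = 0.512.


Using the relation n = e / (1 + e)
n = 0.512 / (1 + 0.512)
n = 0.512 / 1.512
n = 0.3386


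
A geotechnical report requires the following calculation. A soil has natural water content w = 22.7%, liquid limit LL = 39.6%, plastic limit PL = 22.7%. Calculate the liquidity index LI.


First compute the plasticity index:
PI = LL - PL = 39.6 - 22.7 = 16.9
Then compute the liquidity index:
LI = (w - PL) / PI
LI = (22.7 - 22.7) / 16.9
LI = 0.0


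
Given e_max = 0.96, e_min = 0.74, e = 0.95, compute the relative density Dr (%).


Result: 4.55 %

Derivation:
Using Dr = (e_max - e) / (e_max - e_min) * 100
e_max - e = 0.96 - 0.95 = 0.01
e_max - e_min = 0.96 - 0.74 = 0.22
Dr = 0.01 / 0.22 * 100
Dr = 4.55 %


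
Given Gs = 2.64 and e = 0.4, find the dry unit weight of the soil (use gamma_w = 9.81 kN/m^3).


Result: 18.499 kN/m^3

Derivation:
Using gamma_d = Gs * gamma_w / (1 + e)
gamma_d = 2.64 * 9.81 / (1 + 0.4)
gamma_d = 2.64 * 9.81 / 1.4
gamma_d = 18.499 kN/m^3


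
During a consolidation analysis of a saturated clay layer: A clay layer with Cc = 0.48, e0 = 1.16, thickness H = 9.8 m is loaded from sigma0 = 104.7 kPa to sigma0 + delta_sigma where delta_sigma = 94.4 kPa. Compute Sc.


Using Sc = Cc * H / (1 + e0) * log10((sigma0 + delta_sigma) / sigma0)
Stress ratio = (104.7 + 94.4) / 104.7 = 1.90162
log10(1.90162) = 0.279125
Cc * H / (1 + e0) = 0.48 * 9.8 / (1 + 1.16) = 2.17778
Sc = 2.17778 * 0.279125
Sc = 0.6079 m


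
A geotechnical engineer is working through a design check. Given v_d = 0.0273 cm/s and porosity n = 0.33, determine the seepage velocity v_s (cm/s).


Using v_s = v_d / n
v_s = 0.0273 / 0.33
v_s = 0.08273 cm/s


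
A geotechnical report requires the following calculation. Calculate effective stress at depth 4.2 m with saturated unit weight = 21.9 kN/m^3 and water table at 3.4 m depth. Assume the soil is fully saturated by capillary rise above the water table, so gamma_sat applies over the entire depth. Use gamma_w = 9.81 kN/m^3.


Result: 84.13 kPa

Derivation:
Total stress = gamma_sat * depth
sigma = 21.9 * 4.2 = 91.98 kPa
Pore water pressure u = gamma_w * (depth - d_wt)
u = 9.81 * (4.2 - 3.4) = 7.848 kPa
Effective stress = sigma - u
sigma' = 91.98 - 7.848 = 84.13 kPa


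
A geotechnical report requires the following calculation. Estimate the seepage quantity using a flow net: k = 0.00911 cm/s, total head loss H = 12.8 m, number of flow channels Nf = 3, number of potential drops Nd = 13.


Result: 0.0002691 m^3/s per m

Derivation:
Convert k to m/s for unit consistency with H:
k = 0.00911 cm/s = 0.00911 / 100 m/s = 9.11e-05 m/s
Using q = k * H * Nf / Nd
Nf / Nd = 3 / 13 = 0.2308
q = 9.11e-05 * 12.8 * 0.2308
q = 0.0002691 m^3/s per m


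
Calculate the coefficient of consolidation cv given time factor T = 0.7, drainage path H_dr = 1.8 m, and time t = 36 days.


Using cv = T * H_dr^2 / t
H_dr^2 = 1.8^2 = 3.24
cv = 0.7 * 3.24 / 36
cv = 0.063 m^2/day


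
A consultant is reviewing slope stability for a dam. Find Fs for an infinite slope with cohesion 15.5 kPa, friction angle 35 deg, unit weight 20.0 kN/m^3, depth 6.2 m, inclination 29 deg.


Result: 1.558

Derivation:
Using Fs = c / (gamma*H*sin(beta)*cos(beta)) + tan(phi)/tan(beta)
Cohesion contribution = 15.5 / (20.0*6.2*sin(29)*cos(29))
Cohesion contribution = 0.294795
Friction contribution = tan(35)/tan(29) = 1.26321
Fs = 0.294795 + 1.26321
Fs = 1.558


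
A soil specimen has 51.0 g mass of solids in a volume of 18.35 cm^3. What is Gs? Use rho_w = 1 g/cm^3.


Result: 2.779

Derivation:
Using Gs = m_s / (V_s * rho_w)
Since rho_w = 1 g/cm^3:
Gs = 51.0 / 18.35
Gs = 2.779


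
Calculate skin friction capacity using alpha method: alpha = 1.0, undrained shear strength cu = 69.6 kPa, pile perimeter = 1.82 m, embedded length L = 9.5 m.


Result: 1203.38 kN

Derivation:
Using Qs = alpha * cu * perimeter * L
Qs = 1.0 * 69.6 * 1.82 * 9.5
Qs = 1203.38 kN


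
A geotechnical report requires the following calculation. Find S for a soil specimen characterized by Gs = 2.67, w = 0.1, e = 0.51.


Result: 0.5235

Derivation:
Using S = Gs * w / e
S = 2.67 * 0.1 / 0.51
S = 0.5235


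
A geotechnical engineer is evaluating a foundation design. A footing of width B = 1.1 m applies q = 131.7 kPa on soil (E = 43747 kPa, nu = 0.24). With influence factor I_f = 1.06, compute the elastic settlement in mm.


Result: 3.308 mm

Derivation:
Using Se = q * B * (1 - nu^2) * I_f / E
1 - nu^2 = 1 - 0.24^2 = 0.9424
Se = 131.7 * 1.1 * 0.9424 * 1.06 / 43747
Se = 0.003308 m
Convert to mm: Se = 0.003308 * 1000 = 3.308 mm


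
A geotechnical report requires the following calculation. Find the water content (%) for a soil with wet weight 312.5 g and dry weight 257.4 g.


Using w = (m_wet - m_dry) / m_dry * 100
m_wet - m_dry = 312.5 - 257.4 = 55.1 g
w = 55.1 / 257.4 * 100
w = 21.41 %


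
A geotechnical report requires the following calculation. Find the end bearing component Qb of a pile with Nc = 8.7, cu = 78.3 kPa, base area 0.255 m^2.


Using Qb = Nc * cu * Ab
Qb = 8.7 * 78.3 * 0.255
Qb = 173.71 kN


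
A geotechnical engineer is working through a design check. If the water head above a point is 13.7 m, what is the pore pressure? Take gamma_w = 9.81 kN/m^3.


Using u = gamma_w * h_w
u = 9.81 * 13.7
u = 134.4 kPa


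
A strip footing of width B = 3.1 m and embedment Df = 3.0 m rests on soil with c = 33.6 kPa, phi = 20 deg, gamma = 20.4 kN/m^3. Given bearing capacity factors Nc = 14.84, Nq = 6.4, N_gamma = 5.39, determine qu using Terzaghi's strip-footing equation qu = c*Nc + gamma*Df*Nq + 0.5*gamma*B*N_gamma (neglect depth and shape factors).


Result: 1060.74 kPa

Derivation:
Compute qu = c*Nc + gamma*Df*Nq + 0.5*gamma*B*N_gamma
Term 1: 33.6 * 14.84 = 498.624
Term 2: 20.4 * 3.0 * 6.4 = 391.68
Term 3: 0.5 * 20.4 * 3.1 * 5.39 = 170.4318
qu = 498.624 + 391.68 + 170.4318
qu = 1060.74 kPa


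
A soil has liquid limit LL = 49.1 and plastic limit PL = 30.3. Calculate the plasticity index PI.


Result: 18.8

Derivation:
Using PI = LL - PL
PI = 49.1 - 30.3
PI = 18.8


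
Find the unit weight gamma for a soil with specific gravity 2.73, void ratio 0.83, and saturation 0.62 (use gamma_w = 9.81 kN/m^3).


Result: 17.393 kN/m^3

Derivation:
Using gamma = gamma_w * (Gs + S*e) / (1 + e)
Numerator: Gs + S*e = 2.73 + 0.62*0.83 = 3.2446
Denominator: 1 + e = 1 + 0.83 = 1.83
gamma = 9.81 * 3.2446 / 1.83
gamma = 17.393 kN/m^3
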